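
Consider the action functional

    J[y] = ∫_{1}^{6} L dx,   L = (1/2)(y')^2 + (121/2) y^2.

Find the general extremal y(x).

The Lagrangian is L = (1/2)(y')^2 + (121/2) y^2.
∂L/∂y = 121y.
∂L/∂y' = y'.
The Euler-Lagrange equation d/dx(∂L/∂y') − ∂L/∂y = 0 becomes:
    y'' - 121 y = 0
General solution: y(x) = A e^(11x) + B e^(-11x), where A and B are arbitrary constants fixed by the endpoint conditions.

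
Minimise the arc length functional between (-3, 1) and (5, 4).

Arc-length functional: J[y] = ∫ sqrt(1 + (y')^2) dx.
Lagrangian L = sqrt(1 + (y')^2) has no explicit y dependence, so ∂L/∂y = 0 and the Euler-Lagrange equation gives
    d/dx( y' / sqrt(1 + (y')^2) ) = 0  ⇒  y' / sqrt(1 + (y')^2) = const.
Hence y' is constant, so y(x) is affine.
Fitting the endpoints (-3, 1) and (5, 4):
    slope m = (4 − 1) / (5 − (-3)) = 3/8,
    intercept c = 1 − m·(-3) = 17/8.
Extremal: y(x) = (3/8) x + 17/8.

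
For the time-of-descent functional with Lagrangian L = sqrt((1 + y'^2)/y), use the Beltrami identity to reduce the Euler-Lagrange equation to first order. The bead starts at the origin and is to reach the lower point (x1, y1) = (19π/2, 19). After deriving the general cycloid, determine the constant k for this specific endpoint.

The Lagrangian L = sqrt((1 + y'^2) / y) has no explicit x dependence, so the Beltrami identity applies:
    L − y' ∂L/∂y' = C.
Compute ∂L/∂y' = y' / sqrt(y (1 + y'^2)).
Substitute:
    sqrt((1 + y'^2)/y) − y'·y' / sqrt(y (1 + y'^2))
    = (1 + y'^2) / sqrt(y (1 + y'^2)) − y'^2 / sqrt(y (1 + y'^2))
    = 1 / sqrt(y (1 + y'^2)) = C.
Squaring and rearranging gives the first integral
    y (1 + y'^2) = 1/C^2 =: k   (constant).
Solving this first-order ODE by the substitution
    y = (k/2)(1 − cos θ)
yields the cycloid parameterisation
    x(θ) = (k/2)(θ − sin θ),   y(θ) = (k/2)(1 − cos θ).
The constant k is fixed by the endpoint condition.
Now fit the given lower endpoint (x1, y1) = (19π/2, 19). At the bottom of the first arch (θ = π), the parametric equations give
    y(π) = (k/2)(1 − cos π) = k,
    x(π) = (k/2)(π − sin π) = kπ/2.
Matching y(π) = 19 gives k = 19, consistent with x(π) = 19π/2. Therefore the specific cycloid is
    x(θ) = (19/2)(θ − sin θ),   y(θ) = (19/2)(1 − cos θ).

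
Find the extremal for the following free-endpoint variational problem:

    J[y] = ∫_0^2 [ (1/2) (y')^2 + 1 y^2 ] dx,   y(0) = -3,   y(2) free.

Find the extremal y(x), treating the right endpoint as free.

The Lagrangian L = (1/2) (y')^2 + 1 y^2 gives
    ∂L/∂y = 2 y,   ∂L/∂y' = y'.
Euler-Lagrange: y'' − 2 y = 0.
With k = sqrt(2), the general solution is
    y(x) = A cosh(sqrt(2) x) + B sinh(sqrt(2) x).
Fixed left endpoint y(0) = -3 ⇒ A = -3.
The right endpoint x = 2 is free, so the natural (transversality) condition is ∂L/∂y' |_{x=2} = 0, i.e. y'(2) = 0.
Compute y'(x) = A k sinh(k x) + B k cosh(k x), so
    y'(2) = A k sinh(k·2) + B k cosh(k·2) = 0
    ⇒ B = −A tanh(k·2) = 3 tanh(sqrt(2)·2).
Therefore the extremal is
    y(x) = −3 cosh(sqrt(2) x) + 3 tanh(sqrt(2)·2) sinh(sqrt(2) x).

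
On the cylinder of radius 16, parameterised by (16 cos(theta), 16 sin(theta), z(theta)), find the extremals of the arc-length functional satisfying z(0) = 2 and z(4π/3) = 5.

Parameterise the cylinder of radius R = 16 as
    r(θ) = (16 cos θ, 16 sin θ, z(θ)).
The arc-length element is
    ds = sqrt(256 + (dz/dθ)^2) dθ,
so the Lagrangian is L = sqrt(256 + z'^2).
L depends on z' only, not on z or θ, so ∂L/∂z = 0 and
    ∂L/∂z' = z' / sqrt(256 + z'^2).
The Euler-Lagrange equation gives
    d/dθ( z' / sqrt(256 + z'^2) ) = 0,
so z' is constant. Integrating once:
    z(θ) = a θ + b,
a helix on the cylinder (a straight line when the cylinder is unrolled). The constants a, b are determined by the endpoint conditions.
With endpoint conditions z(0) = 2 and z(4π/3) = 5: from z(0) = b we get b = 2, and a·4π/3 + 2 = 5 gives a = 9/(4π), so
    z(θ) = (9/(4π)) θ + 2.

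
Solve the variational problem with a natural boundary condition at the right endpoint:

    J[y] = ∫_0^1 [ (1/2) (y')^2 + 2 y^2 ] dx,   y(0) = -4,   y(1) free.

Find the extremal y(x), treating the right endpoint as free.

The Lagrangian L = (1/2) (y')^2 + 2 y^2 gives
    ∂L/∂y = 4 y,   ∂L/∂y' = y'.
Euler-Lagrange: y'' − 4 y = 0.
With k = 2, the general solution is
    y(x) = A cosh(2 x) + B sinh(2 x).
Fixed left endpoint y(0) = -4 ⇒ A = -4.
The right endpoint x = 1 is free, so the natural (transversality) condition is ∂L/∂y' |_{x=1} = 0, i.e. y'(1) = 0.
Compute y'(x) = A k sinh(k x) + B k cosh(k x), so
    y'(1) = A k sinh(k·1) + B k cosh(k·1) = 0
    ⇒ B = −A tanh(k·1) = 4 tanh(2·1).
Therefore the extremal is
    y(x) = −4 cosh(2 x) + 4 tanh(2·1) sinh(2 x).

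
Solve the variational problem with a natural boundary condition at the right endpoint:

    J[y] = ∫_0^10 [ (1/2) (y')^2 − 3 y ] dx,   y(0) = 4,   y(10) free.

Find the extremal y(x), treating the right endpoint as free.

The Lagrangian L = (1/2) (y')^2 − 3 y gives
    ∂L/∂y = −3,   ∂L/∂y' = y'.
Euler-Lagrange: d/dx(y') − (−3) = 0, i.e. y'' + 3 = 0, so
    y(x) = −(3/2) x^2 + C1 x + C2.
Fixed left endpoint y(0) = 4 ⇒ C2 = 4.
The right endpoint x = 10 is free, so the natural (transversality) condition is ∂L/∂y' |_{x=10} = 0, i.e. y'(10) = 0.
Compute y'(x) = −3 x + C1, so y'(10) = −30 + C1 = 0 ⇒ C1 = 30.
Therefore the extremal is
    y(x) = −(3/2) x^2 + 30 x + 4.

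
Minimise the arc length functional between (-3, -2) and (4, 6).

Arc-length functional: J[y] = ∫ sqrt(1 + (y')^2) dx.
Lagrangian L = sqrt(1 + (y')^2) has no explicit y dependence, so ∂L/∂y = 0 and the Euler-Lagrange equation gives
    d/dx( y' / sqrt(1 + (y')^2) ) = 0  ⇒  y' / sqrt(1 + (y')^2) = const.
Hence y' is constant, so y(x) is affine.
Fitting the endpoints (-3, -2) and (4, 6):
    slope m = (6 − (-2)) / (4 − (-3)) = 8/7,
    intercept c = (-2) − m·(-3) = 10/7.
Extremal: y(x) = (8/7) x + 10/7.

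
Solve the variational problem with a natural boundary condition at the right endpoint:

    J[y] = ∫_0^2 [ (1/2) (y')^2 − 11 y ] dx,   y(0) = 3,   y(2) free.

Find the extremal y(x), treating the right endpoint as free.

The Lagrangian L = (1/2) (y')^2 − 11 y gives
    ∂L/∂y = −11,   ∂L/∂y' = y'.
Euler-Lagrange: d/dx(y') − (−11) = 0, i.e. y'' + 11 = 0, so
    y(x) = −(11/2) x^2 + C1 x + C2.
Fixed left endpoint y(0) = 3 ⇒ C2 = 3.
The right endpoint x = 2 is free, so the natural (transversality) condition is ∂L/∂y' |_{x=2} = 0, i.e. y'(2) = 0.
Compute y'(x) = −11 x + C1, so y'(2) = −22 + C1 = 0 ⇒ C1 = 22.
Therefore the extremal is
    y(x) = −(11/2) x^2 + 22 x + 3.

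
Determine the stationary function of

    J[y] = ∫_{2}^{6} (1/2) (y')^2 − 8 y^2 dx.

The Lagrangian is L = (1/2) (y')^2 − 8 y^2.
Compute ∂L/∂y = -16y, ∂L/∂y' = y'.
The Euler-Lagrange equation d/dx(∂L/∂y') − ∂L/∂y = 0 reduces to
    y'' + 16 y = 0.
Its general solution is
    y(x) = A sin(4x) + B cos(4x),
with A, B fixed by the endpoint conditions.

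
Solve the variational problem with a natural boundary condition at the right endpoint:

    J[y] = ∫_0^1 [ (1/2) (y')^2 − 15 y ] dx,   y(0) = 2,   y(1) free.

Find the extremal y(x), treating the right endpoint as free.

The Lagrangian L = (1/2) (y')^2 − 15 y gives
    ∂L/∂y = −15,   ∂L/∂y' = y'.
Euler-Lagrange: d/dx(y') − (−15) = 0, i.e. y'' + 15 = 0, so
    y(x) = −(15/2) x^2 + C1 x + C2.
Fixed left endpoint y(0) = 2 ⇒ C2 = 2.
The right endpoint x = 1 is free, so the natural (transversality) condition is ∂L/∂y' |_{x=1} = 0, i.e. y'(1) = 0.
Compute y'(x) = −15 x + C1, so y'(1) = −15 + C1 = 0 ⇒ C1 = 15.
Therefore the extremal is
    y(x) = −(15/2) x^2 + 15 x + 2.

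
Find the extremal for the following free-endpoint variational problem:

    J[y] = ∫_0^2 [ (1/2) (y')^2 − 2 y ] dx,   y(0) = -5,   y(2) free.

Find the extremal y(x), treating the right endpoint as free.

The Lagrangian L = (1/2) (y')^2 − 2 y gives
    ∂L/∂y = −2,   ∂L/∂y' = y'.
Euler-Lagrange: d/dx(y') − (−2) = 0, i.e. y'' + 2 = 0, so
    y(x) = −(2/2) x^2 + C1 x + C2.
Fixed left endpoint y(0) = -5 ⇒ C2 = -5.
The right endpoint x = 2 is free, so the natural (transversality) condition is ∂L/∂y' |_{x=2} = 0, i.e. y'(2) = 0.
Compute y'(x) = −2 x + C1, so y'(2) = −4 + C1 = 0 ⇒ C1 = 4.
Therefore the extremal is
    y(x) = −x^2 + 4 x − 5.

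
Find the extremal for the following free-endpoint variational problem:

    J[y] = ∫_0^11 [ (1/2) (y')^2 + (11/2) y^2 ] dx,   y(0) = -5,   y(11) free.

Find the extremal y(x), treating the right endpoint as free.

The Lagrangian L = (1/2) (y')^2 + (11/2) y^2 gives
    ∂L/∂y = 11 y,   ∂L/∂y' = y'.
Euler-Lagrange: y'' − 11 y = 0.
With k = sqrt(11), the general solution is
    y(x) = A cosh(sqrt(11) x) + B sinh(sqrt(11) x).
Fixed left endpoint y(0) = -5 ⇒ A = -5.
The right endpoint x = 11 is free, so the natural (transversality) condition is ∂L/∂y' |_{x=11} = 0, i.e. y'(11) = 0.
Compute y'(x) = A k sinh(k x) + B k cosh(k x), so
    y'(11) = A k sinh(k·11) + B k cosh(k·11) = 0
    ⇒ B = −A tanh(k·11) = 5 tanh(sqrt(11)·11).
Therefore the extremal is
    y(x) = −5 cosh(sqrt(11) x) + 5 tanh(sqrt(11)·11) sinh(sqrt(11) x).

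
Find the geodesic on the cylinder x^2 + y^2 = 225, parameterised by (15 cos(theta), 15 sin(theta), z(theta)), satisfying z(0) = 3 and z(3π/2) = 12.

Parameterise the cylinder of radius R = 15 as
    r(θ) = (15 cos θ, 15 sin θ, z(θ)).
The arc-length element is
    ds = sqrt(225 + (dz/dθ)^2) dθ,
so the Lagrangian is L = sqrt(225 + z'^2).
L depends on z' only, not on z or θ, so ∂L/∂z = 0 and
    ∂L/∂z' = z' / sqrt(225 + z'^2).
The Euler-Lagrange equation gives
    d/dθ( z' / sqrt(225 + z'^2) ) = 0,
so z' is constant. Integrating once:
    z(θ) = a θ + b,
a helix on the cylinder (a straight line when the cylinder is unrolled). The constants a, b are determined by the endpoint conditions.
With endpoint conditions z(0) = 3 and z(3π/2) = 12: from z(0) = b we get b = 3, and a·3π/2 + 3 = 12 gives a = 6/π, so
    z(θ) = (6/π) θ + 3.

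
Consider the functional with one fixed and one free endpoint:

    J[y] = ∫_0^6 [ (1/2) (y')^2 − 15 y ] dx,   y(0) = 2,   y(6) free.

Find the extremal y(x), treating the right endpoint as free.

The Lagrangian L = (1/2) (y')^2 − 15 y gives
    ∂L/∂y = −15,   ∂L/∂y' = y'.
Euler-Lagrange: d/dx(y') − (−15) = 0, i.e. y'' + 15 = 0, so
    y(x) = −(15/2) x^2 + C1 x + C2.
Fixed left endpoint y(0) = 2 ⇒ C2 = 2.
The right endpoint x = 6 is free, so the natural (transversality) condition is ∂L/∂y' |_{x=6} = 0, i.e. y'(6) = 0.
Compute y'(x) = −15 x + C1, so y'(6) = −90 + C1 = 0 ⇒ C1 = 90.
Therefore the extremal is
    y(x) = −(15/2) x^2 + 90 x + 2.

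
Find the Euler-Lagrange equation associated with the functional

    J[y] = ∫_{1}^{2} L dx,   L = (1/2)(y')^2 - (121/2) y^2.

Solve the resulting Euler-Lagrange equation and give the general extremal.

The Lagrangian is L = (1/2)(y')^2 - (121/2) y^2.
∂L/∂y = -121y.
∂L/∂y' = y'.
The Euler-Lagrange equation d/dx(∂L/∂y') − ∂L/∂y = 0 becomes:
    y'' + 121 y = 0
General solution: y(x) = A sin(11x) + B cos(11x), where A and B are arbitrary constants fixed by the endpoint conditions.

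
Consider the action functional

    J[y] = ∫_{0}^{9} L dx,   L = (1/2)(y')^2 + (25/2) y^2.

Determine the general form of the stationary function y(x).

The Lagrangian is L = (1/2)(y')^2 + (25/2) y^2.
∂L/∂y = 25y.
∂L/∂y' = y'.
The Euler-Lagrange equation d/dx(∂L/∂y') − ∂L/∂y = 0 becomes:
    y'' - 25 y = 0
General solution: y(x) = A e^(5x) + B e^(-5x), where A and B are arbitrary constants fixed by the endpoint conditions.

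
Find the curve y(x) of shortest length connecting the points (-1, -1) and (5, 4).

Arc-length functional: J[y] = ∫ sqrt(1 + (y')^2) dx.
Lagrangian L = sqrt(1 + (y')^2) has no explicit y dependence, so ∂L/∂y = 0 and the Euler-Lagrange equation gives
    d/dx( y' / sqrt(1 + (y')^2) ) = 0  ⇒  y' / sqrt(1 + (y')^2) = const.
Hence y' is constant, so y(x) is affine.
Fitting the endpoints (-1, -1) and (5, 4):
    slope m = (4 − (-1)) / (5 − (-1)) = 5/6,
    intercept c = (-1) − m·(-1) = -1/6.
Extremal: y(x) = (5/6) x - 1/6.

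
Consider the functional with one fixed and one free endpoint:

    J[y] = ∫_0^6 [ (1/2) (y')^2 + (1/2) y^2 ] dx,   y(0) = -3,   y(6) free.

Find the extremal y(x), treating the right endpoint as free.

The Lagrangian L = (1/2) (y')^2 + (1/2) y^2 gives
    ∂L/∂y = 1 y,   ∂L/∂y' = y'.
Euler-Lagrange: y'' − y = 0.
With k = 1, the general solution is
    y(x) = A cosh(x) + B sinh(x).
Fixed left endpoint y(0) = -3 ⇒ A = -3.
The right endpoint x = 6 is free, so the natural (transversality) condition is ∂L/∂y' |_{x=6} = 0, i.e. y'(6) = 0.
Compute y'(x) = A k sinh(k x) + B k cosh(k x), so
    y'(6) = A k sinh(k·6) + B k cosh(k·6) = 0
    ⇒ B = −A tanh(k·6) = 3 tanh(1·6).
Therefore the extremal is
    y(x) = −3 cosh(1 x) + 3 tanh(1·6) sinh(1 x).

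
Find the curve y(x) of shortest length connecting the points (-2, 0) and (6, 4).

Arc-length functional: J[y] = ∫ sqrt(1 + (y')^2) dx.
Lagrangian L = sqrt(1 + (y')^2) has no explicit y dependence, so ∂L/∂y = 0 and the Euler-Lagrange equation gives
    d/dx( y' / sqrt(1 + (y')^2) ) = 0  ⇒  y' / sqrt(1 + (y')^2) = const.
Hence y' is constant, so y(x) is affine.
Fitting the endpoints (-2, 0) and (6, 4):
    slope m = (4 − 0) / (6 − (-2)) = 1/2,
    intercept c = 0 − m·(-2) = 1.
Extremal: y(x) = (1/2) x + 1.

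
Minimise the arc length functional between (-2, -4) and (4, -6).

Arc-length functional: J[y] = ∫ sqrt(1 + (y')^2) dx.
Lagrangian L = sqrt(1 + (y')^2) has no explicit y dependence, so ∂L/∂y = 0 and the Euler-Lagrange equation gives
    d/dx( y' / sqrt(1 + (y')^2) ) = 0  ⇒  y' / sqrt(1 + (y')^2) = const.
Hence y' is constant, so y(x) is affine.
Fitting the endpoints (-2, -4) and (4, -6):
    slope m = ((-6) − (-4)) / (4 − (-2)) = -1/3,
    intercept c = (-4) − m·(-2) = -14/3.
Extremal: y(x) = (-1/3) x - 14/3.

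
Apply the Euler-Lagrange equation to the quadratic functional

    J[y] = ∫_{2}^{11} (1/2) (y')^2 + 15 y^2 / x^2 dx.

The Lagrangian is L = (1/2) (y')^2 + 15 y^2 / x^2.
Compute ∂L/∂y = 30y/x^2, ∂L/∂y' = y'.
The Euler-Lagrange equation d/dx(∂L/∂y') − ∂L/∂y = 0 reduces to
    y'' − 30/x^2 · y = 0  (x > 0).
Its general solution is
    y(x) = A x^6 + B x^(-5),
with A, B fixed by the endpoint conditions.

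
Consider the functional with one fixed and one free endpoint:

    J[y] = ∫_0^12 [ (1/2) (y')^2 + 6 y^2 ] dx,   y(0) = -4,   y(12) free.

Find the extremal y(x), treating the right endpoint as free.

The Lagrangian L = (1/2) (y')^2 + 6 y^2 gives
    ∂L/∂y = 12 y,   ∂L/∂y' = y'.
Euler-Lagrange: y'' − 12 y = 0.
With k = sqrt(12), the general solution is
    y(x) = A cosh(sqrt(12) x) + B sinh(sqrt(12) x).
Fixed left endpoint y(0) = -4 ⇒ A = -4.
The right endpoint x = 12 is free, so the natural (transversality) condition is ∂L/∂y' |_{x=12} = 0, i.e. y'(12) = 0.
Compute y'(x) = A k sinh(k x) + B k cosh(k x), so
    y'(12) = A k sinh(k·12) + B k cosh(k·12) = 0
    ⇒ B = −A tanh(k·12) = 4 tanh(sqrt(12)·12).
Therefore the extremal is
    y(x) = −4 cosh(sqrt(12) x) + 4 tanh(sqrt(12)·12) sinh(sqrt(12) x).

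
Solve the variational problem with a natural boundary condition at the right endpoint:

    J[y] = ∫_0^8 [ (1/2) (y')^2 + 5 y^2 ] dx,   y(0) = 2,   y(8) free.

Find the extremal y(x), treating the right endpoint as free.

The Lagrangian L = (1/2) (y')^2 + 5 y^2 gives
    ∂L/∂y = 10 y,   ∂L/∂y' = y'.
Euler-Lagrange: y'' − 10 y = 0.
With k = sqrt(10), the general solution is
    y(x) = A cosh(sqrt(10) x) + B sinh(sqrt(10) x).
Fixed left endpoint y(0) = 2 ⇒ A = 2.
The right endpoint x = 8 is free, so the natural (transversality) condition is ∂L/∂y' |_{x=8} = 0, i.e. y'(8) = 0.
Compute y'(x) = A k sinh(k x) + B k cosh(k x), so
    y'(8) = A k sinh(k·8) + B k cosh(k·8) = 0
    ⇒ B = −A tanh(k·8) = − 2 tanh(sqrt(10)·8).
Therefore the extremal is
    y(x) = 2 cosh(sqrt(10) x) − 2 tanh(sqrt(10)·8) sinh(sqrt(10) x).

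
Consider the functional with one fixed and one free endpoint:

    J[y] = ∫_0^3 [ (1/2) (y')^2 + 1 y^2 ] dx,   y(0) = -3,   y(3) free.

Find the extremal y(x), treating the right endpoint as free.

The Lagrangian L = (1/2) (y')^2 + 1 y^2 gives
    ∂L/∂y = 2 y,   ∂L/∂y' = y'.
Euler-Lagrange: y'' − 2 y = 0.
With k = sqrt(2), the general solution is
    y(x) = A cosh(sqrt(2) x) + B sinh(sqrt(2) x).
Fixed left endpoint y(0) = -3 ⇒ A = -3.
The right endpoint x = 3 is free, so the natural (transversality) condition is ∂L/∂y' |_{x=3} = 0, i.e. y'(3) = 0.
Compute y'(x) = A k sinh(k x) + B k cosh(k x), so
    y'(3) = A k sinh(k·3) + B k cosh(k·3) = 0
    ⇒ B = −A tanh(k·3) = 3 tanh(sqrt(2)·3).
Therefore the extremal is
    y(x) = −3 cosh(sqrt(2) x) + 3 tanh(sqrt(2)·3) sinh(sqrt(2) x).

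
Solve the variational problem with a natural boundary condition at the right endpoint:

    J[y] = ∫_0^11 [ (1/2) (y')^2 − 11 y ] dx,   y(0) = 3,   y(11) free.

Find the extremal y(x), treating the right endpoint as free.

The Lagrangian L = (1/2) (y')^2 − 11 y gives
    ∂L/∂y = −11,   ∂L/∂y' = y'.
Euler-Lagrange: d/dx(y') − (−11) = 0, i.e. y'' + 11 = 0, so
    y(x) = −(11/2) x^2 + C1 x + C2.
Fixed left endpoint y(0) = 3 ⇒ C2 = 3.
The right endpoint x = 11 is free, so the natural (transversality) condition is ∂L/∂y' |_{x=11} = 0, i.e. y'(11) = 0.
Compute y'(x) = −11 x + C1, so y'(11) = −121 + C1 = 0 ⇒ C1 = 121.
Therefore the extremal is
    y(x) = −(11/2) x^2 + 121 x + 3.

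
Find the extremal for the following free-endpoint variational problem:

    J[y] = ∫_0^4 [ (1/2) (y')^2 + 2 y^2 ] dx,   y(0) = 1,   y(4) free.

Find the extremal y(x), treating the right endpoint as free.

The Lagrangian L = (1/2) (y')^2 + 2 y^2 gives
    ∂L/∂y = 4 y,   ∂L/∂y' = y'.
Euler-Lagrange: y'' − 4 y = 0.
With k = 2, the general solution is
    y(x) = A cosh(2 x) + B sinh(2 x).
Fixed left endpoint y(0) = 1 ⇒ A = 1.
The right endpoint x = 4 is free, so the natural (transversality) condition is ∂L/∂y' |_{x=4} = 0, i.e. y'(4) = 0.
Compute y'(x) = A k sinh(k x) + B k cosh(k x), so
    y'(4) = A k sinh(k·4) + B k cosh(k·4) = 0
    ⇒ B = −A tanh(k·4) = − tanh(2·4).
Therefore the extremal is
    y(x) = cosh(2 x) − tanh(2·4) sinh(2 x).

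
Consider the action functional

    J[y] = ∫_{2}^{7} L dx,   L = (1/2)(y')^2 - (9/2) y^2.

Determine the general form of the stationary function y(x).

The Lagrangian is L = (1/2)(y')^2 - (9/2) y^2.
∂L/∂y = -9y.
∂L/∂y' = y'.
The Euler-Lagrange equation d/dx(∂L/∂y') − ∂L/∂y = 0 becomes:
    y'' + 9 y = 0
General solution: y(x) = A sin(3x) + B cos(3x), where A and B are arbitrary constants fixed by the endpoint conditions.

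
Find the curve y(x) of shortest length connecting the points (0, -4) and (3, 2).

Arc-length functional: J[y] = ∫ sqrt(1 + (y')^2) dx.
Lagrangian L = sqrt(1 + (y')^2) has no explicit y dependence, so ∂L/∂y = 0 and the Euler-Lagrange equation gives
    d/dx( y' / sqrt(1 + (y')^2) ) = 0  ⇒  y' / sqrt(1 + (y')^2) = const.
Hence y' is constant, so y(x) is affine.
Fitting the endpoints (0, -4) and (3, 2):
    slope m = (2 − (-4)) / (3 − 0) = 2,
    intercept c = (-4) − m·0 = -4.
Extremal: y(x) = 2 x - 4.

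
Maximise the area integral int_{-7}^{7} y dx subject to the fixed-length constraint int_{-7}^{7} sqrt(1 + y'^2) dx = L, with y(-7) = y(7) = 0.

Set up the augmented Lagrangian using a multiplier λ for the length constraint:
    F(y, y') = y − λ sqrt(1 + y'^2).
F has no explicit x dependence, so the Beltrami identity yields a first integral
    F − y' ∂F/∂y' = C.
Compute ∂F/∂y' = −λ y' / sqrt(1 + y'^2). Then
    y − λ sqrt(1 + y'^2) + λ y'^2 / sqrt(1 + y'^2) = C
    ⇒  y − λ / sqrt(1 + y'^2) = C.
Solving for y' and integrating gives
    (x − a)^2 + (y − b)^2 = λ^2,
a circular arc of radius λ. The constants a, b are determined by the endpoint conditions y(-7) = y(7) = 0, and λ is fixed implicitly by the length constraint
    ∫_{-7}^{7} sqrt(1 + y'^2) dx = L.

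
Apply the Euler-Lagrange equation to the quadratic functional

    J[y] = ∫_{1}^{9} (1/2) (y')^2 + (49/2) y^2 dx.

The Lagrangian is L = (1/2) (y')^2 + (49/2) y^2.
Compute ∂L/∂y = 49y, ∂L/∂y' = y'.
The Euler-Lagrange equation d/dx(∂L/∂y') − ∂L/∂y = 0 reduces to
    y'' − 49 y = 0.
Its general solution is
    y(x) = A e^(7x) + B e^(−7x),
with A, B fixed by the endpoint conditions.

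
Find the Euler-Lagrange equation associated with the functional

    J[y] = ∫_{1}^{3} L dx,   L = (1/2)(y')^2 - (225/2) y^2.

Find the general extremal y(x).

The Lagrangian is L = (1/2)(y')^2 - (225/2) y^2.
∂L/∂y = -225y.
∂L/∂y' = y'.
The Euler-Lagrange equation d/dx(∂L/∂y') − ∂L/∂y = 0 becomes:
    y'' + 225 y = 0
General solution: y(x) = A sin(15x) + B cos(15x), where A and B are arbitrary constants fixed by the endpoint conditions.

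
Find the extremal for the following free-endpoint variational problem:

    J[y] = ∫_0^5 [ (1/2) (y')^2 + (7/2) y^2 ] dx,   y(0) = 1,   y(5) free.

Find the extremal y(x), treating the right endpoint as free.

The Lagrangian L = (1/2) (y')^2 + (7/2) y^2 gives
    ∂L/∂y = 7 y,   ∂L/∂y' = y'.
Euler-Lagrange: y'' − 7 y = 0.
With k = sqrt(7), the general solution is
    y(x) = A cosh(sqrt(7) x) + B sinh(sqrt(7) x).
Fixed left endpoint y(0) = 1 ⇒ A = 1.
The right endpoint x = 5 is free, so the natural (transversality) condition is ∂L/∂y' |_{x=5} = 0, i.e. y'(5) = 0.
Compute y'(x) = A k sinh(k x) + B k cosh(k x), so
    y'(5) = A k sinh(k·5) + B k cosh(k·5) = 0
    ⇒ B = −A tanh(k·5) = − tanh(sqrt(7)·5).
Therefore the extremal is
    y(x) = cosh(sqrt(7) x) − tanh(sqrt(7)·5) sinh(sqrt(7) x).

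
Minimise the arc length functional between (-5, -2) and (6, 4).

Arc-length functional: J[y] = ∫ sqrt(1 + (y')^2) dx.
Lagrangian L = sqrt(1 + (y')^2) has no explicit y dependence, so ∂L/∂y = 0 and the Euler-Lagrange equation gives
    d/dx( y' / sqrt(1 + (y')^2) ) = 0  ⇒  y' / sqrt(1 + (y')^2) = const.
Hence y' is constant, so y(x) is affine.
Fitting the endpoints (-5, -2) and (6, 4):
    slope m = (4 − (-2)) / (6 − (-5)) = 6/11,
    intercept c = (-2) − m·(-5) = 8/11.
Extremal: y(x) = (6/11) x + 8/11.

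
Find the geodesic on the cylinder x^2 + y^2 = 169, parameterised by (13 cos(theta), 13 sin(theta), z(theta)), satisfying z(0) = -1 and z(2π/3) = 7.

Parameterise the cylinder of radius R = 13 as
    r(θ) = (13 cos θ, 13 sin θ, z(θ)).
The arc-length element is
    ds = sqrt(169 + (dz/dθ)^2) dθ,
so the Lagrangian is L = sqrt(169 + z'^2).
L depends on z' only, not on z or θ, so ∂L/∂z = 0 and
    ∂L/∂z' = z' / sqrt(169 + z'^2).
The Euler-Lagrange equation gives
    d/dθ( z' / sqrt(169 + z'^2) ) = 0,
so z' is constant. Integrating once:
    z(θ) = a θ + b,
a helix on the cylinder (a straight line when the cylinder is unrolled). The constants a, b are determined by the endpoint conditions.
With endpoint conditions z(0) = -1 and z(2π/3) = 7: from z(0) = b we get b = -1, and a·2π/3 + -1 = 7 gives a = 12/π, so
    z(θ) = (12/π) θ − 1.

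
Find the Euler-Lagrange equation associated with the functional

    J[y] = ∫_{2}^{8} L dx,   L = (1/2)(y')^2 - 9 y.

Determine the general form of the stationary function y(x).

The Lagrangian is L = (1/2)(y')^2 - 9 y.
∂L/∂y = -9.
∂L/∂y' = y'.
The Euler-Lagrange equation d/dx(∂L/∂y') − ∂L/∂y = 0 becomes:
    y'' + 9 = 0
General solution: y(x) = -(9/2) x^2 + A x + B, where A and B are arbitrary constants fixed by the endpoint conditions.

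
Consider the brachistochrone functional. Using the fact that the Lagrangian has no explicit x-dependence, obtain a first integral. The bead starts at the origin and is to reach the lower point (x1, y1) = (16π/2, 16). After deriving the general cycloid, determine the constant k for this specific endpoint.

The Lagrangian L = sqrt((1 + y'^2) / y) has no explicit x dependence, so the Beltrami identity applies:
    L − y' ∂L/∂y' = C.
Compute ∂L/∂y' = y' / sqrt(y (1 + y'^2)).
Substitute:
    sqrt((1 + y'^2)/y) − y'·y' / sqrt(y (1 + y'^2))
    = (1 + y'^2) / sqrt(y (1 + y'^2)) − y'^2 / sqrt(y (1 + y'^2))
    = 1 / sqrt(y (1 + y'^2)) = C.
Squaring and rearranging gives the first integral
    y (1 + y'^2) = 1/C^2 =: k   (constant).
Solving this first-order ODE by the substitution
    y = (k/2)(1 − cos θ)
yields the cycloid parameterisation
    x(θ) = (k/2)(θ − sin θ),   y(θ) = (k/2)(1 − cos θ).
The constant k is fixed by the endpoint condition.
Now fit the given lower endpoint (x1, y1) = (16π/2, 16). At the bottom of the first arch (θ = π), the parametric equations give
    y(π) = (k/2)(1 − cos π) = k,
    x(π) = (k/2)(π − sin π) = kπ/2.
Matching y(π) = 16 gives k = 16, consistent with x(π) = 16π/2. Therefore the specific cycloid is
    x(θ) = (16/2)(θ − sin θ),   y(θ) = (16/2)(1 − cos θ).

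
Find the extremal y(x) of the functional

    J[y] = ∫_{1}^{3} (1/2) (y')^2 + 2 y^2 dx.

The Lagrangian is L = (1/2) (y')^2 + 2 y^2.
Compute ∂L/∂y = 4y, ∂L/∂y' = y'.
The Euler-Lagrange equation d/dx(∂L/∂y') − ∂L/∂y = 0 reduces to
    y'' − 4 y = 0.
Its general solution is
    y(x) = A e^(2x) + B e^(−2x),
with A, B fixed by the endpoint conditions.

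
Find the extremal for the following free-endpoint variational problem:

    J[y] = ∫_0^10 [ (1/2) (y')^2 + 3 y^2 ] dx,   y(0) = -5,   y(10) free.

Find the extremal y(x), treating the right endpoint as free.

The Lagrangian L = (1/2) (y')^2 + 3 y^2 gives
    ∂L/∂y = 6 y,   ∂L/∂y' = y'.
Euler-Lagrange: y'' − 6 y = 0.
With k = sqrt(6), the general solution is
    y(x) = A cosh(sqrt(6) x) + B sinh(sqrt(6) x).
Fixed left endpoint y(0) = -5 ⇒ A = -5.
The right endpoint x = 10 is free, so the natural (transversality) condition is ∂L/∂y' |_{x=10} = 0, i.e. y'(10) = 0.
Compute y'(x) = A k sinh(k x) + B k cosh(k x), so
    y'(10) = A k sinh(k·10) + B k cosh(k·10) = 0
    ⇒ B = −A tanh(k·10) = 5 tanh(sqrt(6)·10).
Therefore the extremal is
    y(x) = −5 cosh(sqrt(6) x) + 5 tanh(sqrt(6)·10) sinh(sqrt(6) x).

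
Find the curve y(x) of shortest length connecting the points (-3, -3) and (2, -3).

Arc-length functional: J[y] = ∫ sqrt(1 + (y')^2) dx.
Lagrangian L = sqrt(1 + (y')^2) has no explicit y dependence, so ∂L/∂y = 0 and the Euler-Lagrange equation gives
    d/dx( y' / sqrt(1 + (y')^2) ) = 0  ⇒  y' / sqrt(1 + (y')^2) = const.
Hence y' is constant, so y(x) is affine.
Fitting the endpoints (-3, -3) and (2, -3):
    slope m = ((-3) − (-3)) / (2 − (-3)) = 0,
    intercept c = (-3) − m·(-3) = -3.
Extremal: y(x) = -3.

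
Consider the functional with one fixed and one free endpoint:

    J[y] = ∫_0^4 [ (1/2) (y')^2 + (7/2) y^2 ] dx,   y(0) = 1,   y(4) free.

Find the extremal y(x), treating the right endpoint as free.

The Lagrangian L = (1/2) (y')^2 + (7/2) y^2 gives
    ∂L/∂y = 7 y,   ∂L/∂y' = y'.
Euler-Lagrange: y'' − 7 y = 0.
With k = sqrt(7), the general solution is
    y(x) = A cosh(sqrt(7) x) + B sinh(sqrt(7) x).
Fixed left endpoint y(0) = 1 ⇒ A = 1.
The right endpoint x = 4 is free, so the natural (transversality) condition is ∂L/∂y' |_{x=4} = 0, i.e. y'(4) = 0.
Compute y'(x) = A k sinh(k x) + B k cosh(k x), so
    y'(4) = A k sinh(k·4) + B k cosh(k·4) = 0
    ⇒ B = −A tanh(k·4) = − tanh(sqrt(7)·4).
Therefore the extremal is
    y(x) = cosh(sqrt(7) x) − tanh(sqrt(7)·4) sinh(sqrt(7) x).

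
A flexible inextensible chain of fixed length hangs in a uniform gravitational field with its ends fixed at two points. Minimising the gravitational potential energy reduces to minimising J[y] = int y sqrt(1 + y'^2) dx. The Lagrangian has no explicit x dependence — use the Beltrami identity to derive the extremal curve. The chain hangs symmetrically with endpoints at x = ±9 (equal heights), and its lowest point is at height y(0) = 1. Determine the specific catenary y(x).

The Lagrangian L(y, y') = y sqrt(1 + y'^2) has no explicit x dependence, so the Beltrami identity applies:
    L − y' ∂L/∂y' = C.
Compute ∂L/∂y' = y · y' / sqrt(1 + y'^2). Then
    L − y' ∂L/∂y'
    = y sqrt(1 + y'^2) − y · y'^2 / sqrt(1 + y'^2)
    = y (1 + y'^2 − y'^2) / sqrt(1 + y'^2)
    = y / sqrt(1 + y'^2) = C.
Squaring gives y^2 = C^2 (1 + y'^2), i.e.
    y'^2 = y^2 / C^2 − 1.
Separating variables,
    dy / sqrt(y^2 − C^2) = dx / C,
and integrating gives arccosh(y / C) = (x − a)/C, so
    y(x) = C cosh((x − a)/C),
the catenary. The constants C and a are fixed by the two endpoint conditions (and, for the hanging-chain problem, the length constraint selects C).
Now fit the given data. The endpoints x = ±9 are symmetric at equal height, so the catenary is even about its minimum: a = 0 and y(x) = C cosh(x/C). The lowest point is y(0) = C cosh(0) = C, and we are told y(0) = 1, so C = 1. Therefore
    y(x) = cosh(x),
and at the endpoints
    y(±9) = cosh(9).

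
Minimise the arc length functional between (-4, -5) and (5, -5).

Arc-length functional: J[y] = ∫ sqrt(1 + (y')^2) dx.
Lagrangian L = sqrt(1 + (y')^2) has no explicit y dependence, so ∂L/∂y = 0 and the Euler-Lagrange equation gives
    d/dx( y' / sqrt(1 + (y')^2) ) = 0  ⇒  y' / sqrt(1 + (y')^2) = const.
Hence y' is constant, so y(x) is affine.
Fitting the endpoints (-4, -5) and (5, -5):
    slope m = ((-5) − (-5)) / (5 − (-4)) = 0,
    intercept c = (-5) − m·(-4) = -5.
Extremal: y(x) = -5.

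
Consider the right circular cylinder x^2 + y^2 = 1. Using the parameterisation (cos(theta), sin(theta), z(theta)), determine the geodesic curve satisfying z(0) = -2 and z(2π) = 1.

Parameterise the cylinder of radius R = 1 as
    r(θ) = (cos θ, sin θ, z(θ)).
The arc-length element is
    ds = sqrt(1 + (dz/dθ)^2) dθ,
so the Lagrangian is L = sqrt(1 + z'^2).
L depends on z' only, not on z or θ, so ∂L/∂z = 0 and
    ∂L/∂z' = z' / sqrt(1 + z'^2).
The Euler-Lagrange equation gives
    d/dθ( z' / sqrt(1 + z'^2) ) = 0,
so z' is constant. Integrating once:
    z(θ) = a θ + b,
a helix on the cylinder (a straight line when the cylinder is unrolled). The constants a, b are determined by the endpoint conditions.
With endpoint conditions z(0) = -2 and z(2π) = 1: from z(0) = b we get b = -2, and a·2π + -2 = 1 gives a = 3/(2π), so
    z(θ) = (3/(2π)) θ − 2.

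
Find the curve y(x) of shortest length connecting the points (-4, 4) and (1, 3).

Arc-length functional: J[y] = ∫ sqrt(1 + (y')^2) dx.
Lagrangian L = sqrt(1 + (y')^2) has no explicit y dependence, so ∂L/∂y = 0 and the Euler-Lagrange equation gives
    d/dx( y' / sqrt(1 + (y')^2) ) = 0  ⇒  y' / sqrt(1 + (y')^2) = const.
Hence y' is constant, so y(x) is affine.
Fitting the endpoints (-4, 4) and (1, 3):
    slope m = (3 − 4) / (1 − (-4)) = -1/5,
    intercept c = 4 − m·(-4) = 16/5.
Extremal: y(x) = (-1/5) x + 16/5.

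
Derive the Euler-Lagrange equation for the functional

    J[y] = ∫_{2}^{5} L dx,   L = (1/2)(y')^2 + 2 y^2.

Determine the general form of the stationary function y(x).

The Lagrangian is L = (1/2)(y')^2 + 2 y^2.
∂L/∂y = 4y.
∂L/∂y' = y'.
The Euler-Lagrange equation d/dx(∂L/∂y') − ∂L/∂y = 0 becomes:
    y'' - 4 y = 0
General solution: y(x) = A e^(2x) + B e^(-2x), where A and B are arbitrary constants fixed by the endpoint conditions.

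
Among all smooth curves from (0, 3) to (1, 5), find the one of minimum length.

Arc-length functional: J[y] = ∫ sqrt(1 + (y')^2) dx.
Lagrangian L = sqrt(1 + (y')^2) has no explicit y dependence, so ∂L/∂y = 0 and the Euler-Lagrange equation gives
    d/dx( y' / sqrt(1 + (y')^2) ) = 0  ⇒  y' / sqrt(1 + (y')^2) = const.
Hence y' is constant, so y(x) is affine.
Fitting the endpoints (0, 3) and (1, 5):
    slope m = (5 − 3) / (1 − 0) = 2,
    intercept c = 3 − m·0 = 3.
Extremal: y(x) = 2 x + 3.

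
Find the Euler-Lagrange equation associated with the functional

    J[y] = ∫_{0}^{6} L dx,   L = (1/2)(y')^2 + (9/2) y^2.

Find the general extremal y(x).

The Lagrangian is L = (1/2)(y')^2 + (9/2) y^2.
∂L/∂y = 9y.
∂L/∂y' = y'.
The Euler-Lagrange equation d/dx(∂L/∂y') − ∂L/∂y = 0 becomes:
    y'' - 9 y = 0
General solution: y(x) = A e^(3x) + B e^(-3x), where A and B are arbitrary constants fixed by the endpoint conditions.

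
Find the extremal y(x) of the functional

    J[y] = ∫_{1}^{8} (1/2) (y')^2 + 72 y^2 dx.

The Lagrangian is L = (1/2) (y')^2 + 72 y^2.
Compute ∂L/∂y = 144y, ∂L/∂y' = y'.
The Euler-Lagrange equation d/dx(∂L/∂y') − ∂L/∂y = 0 reduces to
    y'' − 144 y = 0.
Its general solution is
    y(x) = A e^(12x) + B e^(−12x),
with A, B fixed by the endpoint conditions.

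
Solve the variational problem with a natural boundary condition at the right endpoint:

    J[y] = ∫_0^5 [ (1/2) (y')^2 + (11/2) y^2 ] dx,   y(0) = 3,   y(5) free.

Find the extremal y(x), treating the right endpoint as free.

The Lagrangian L = (1/2) (y')^2 + (11/2) y^2 gives
    ∂L/∂y = 11 y,   ∂L/∂y' = y'.
Euler-Lagrange: y'' − 11 y = 0.
With k = sqrt(11), the general solution is
    y(x) = A cosh(sqrt(11) x) + B sinh(sqrt(11) x).
Fixed left endpoint y(0) = 3 ⇒ A = 3.
The right endpoint x = 5 is free, so the natural (transversality) condition is ∂L/∂y' |_{x=5} = 0, i.e. y'(5) = 0.
Compute y'(x) = A k sinh(k x) + B k cosh(k x), so
    y'(5) = A k sinh(k·5) + B k cosh(k·5) = 0
    ⇒ B = −A tanh(k·5) = − 3 tanh(sqrt(11)·5).
Therefore the extremal is
    y(x) = 3 cosh(sqrt(11) x) − 3 tanh(sqrt(11)·5) sinh(sqrt(11) x).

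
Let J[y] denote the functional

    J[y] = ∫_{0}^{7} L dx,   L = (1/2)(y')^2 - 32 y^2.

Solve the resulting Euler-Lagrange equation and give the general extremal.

The Lagrangian is L = (1/2)(y')^2 - 32 y^2.
∂L/∂y = -64y.
∂L/∂y' = y'.
The Euler-Lagrange equation d/dx(∂L/∂y') − ∂L/∂y = 0 becomes:
    y'' + 64 y = 0
General solution: y(x) = A sin(8x) + B cos(8x), where A and B are arbitrary constants fixed by the endpoint conditions.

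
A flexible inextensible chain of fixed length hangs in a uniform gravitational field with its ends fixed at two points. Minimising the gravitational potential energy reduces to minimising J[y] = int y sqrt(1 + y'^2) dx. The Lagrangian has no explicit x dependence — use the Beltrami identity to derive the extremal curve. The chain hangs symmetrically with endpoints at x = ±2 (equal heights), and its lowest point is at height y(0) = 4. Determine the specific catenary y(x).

The Lagrangian L(y, y') = y sqrt(1 + y'^2) has no explicit x dependence, so the Beltrami identity applies:
    L − y' ∂L/∂y' = C.
Compute ∂L/∂y' = y · y' / sqrt(1 + y'^2). Then
    L − y' ∂L/∂y'
    = y sqrt(1 + y'^2) − y · y'^2 / sqrt(1 + y'^2)
    = y (1 + y'^2 − y'^2) / sqrt(1 + y'^2)
    = y / sqrt(1 + y'^2) = C.
Squaring gives y^2 = C^2 (1 + y'^2), i.e.
    y'^2 = y^2 / C^2 − 1.
Separating variables,
    dy / sqrt(y^2 − C^2) = dx / C,
and integrating gives arccosh(y / C) = (x − a)/C, so
    y(x) = C cosh((x − a)/C),
the catenary. The constants C and a are fixed by the two endpoint conditions (and, for the hanging-chain problem, the length constraint selects C).
Now fit the given data. The endpoints x = ±2 are symmetric at equal height, so the catenary is even about its minimum: a = 0 and y(x) = C cosh(x/C). The lowest point is y(0) = C cosh(0) = C, and we are told y(0) = 4, so C = 4. Therefore
    y(x) = 4 cosh(x/4),
and at the endpoints
    y(±2) = 4 cosh(2/4).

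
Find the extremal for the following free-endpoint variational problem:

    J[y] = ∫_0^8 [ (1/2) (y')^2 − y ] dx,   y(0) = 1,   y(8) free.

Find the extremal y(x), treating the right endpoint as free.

The Lagrangian L = (1/2) (y')^2 − y gives
    ∂L/∂y = −1,   ∂L/∂y' = y'.
Euler-Lagrange: d/dx(y') − (−1) = 0, i.e. y'' + 1 = 0, so
    y(x) = −(1/2) x^2 + C1 x + C2.
Fixed left endpoint y(0) = 1 ⇒ C2 = 1.
The right endpoint x = 8 is free, so the natural (transversality) condition is ∂L/∂y' |_{x=8} = 0, i.e. y'(8) = 0.
Compute y'(x) = −1 x + C1, so y'(8) = −8 + C1 = 0 ⇒ C1 = 8.
Therefore the extremal is
    y(x) = −x^2/2 + 8 x + 1.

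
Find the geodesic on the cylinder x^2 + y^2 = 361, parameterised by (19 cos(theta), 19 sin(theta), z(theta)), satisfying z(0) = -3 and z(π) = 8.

Parameterise the cylinder of radius R = 19 as
    r(θ) = (19 cos θ, 19 sin θ, z(θ)).
The arc-length element is
    ds = sqrt(361 + (dz/dθ)^2) dθ,
so the Lagrangian is L = sqrt(361 + z'^2).
L depends on z' only, not on z or θ, so ∂L/∂z = 0 and
    ∂L/∂z' = z' / sqrt(361 + z'^2).
The Euler-Lagrange equation gives
    d/dθ( z' / sqrt(361 + z'^2) ) = 0,
so z' is constant. Integrating once:
    z(θ) = a θ + b,
a helix on the cylinder (a straight line when the cylinder is unrolled). The constants a, b are determined by the endpoint conditions.
With endpoint conditions z(0) = -3 and z(π) = 8: from z(0) = b we get b = -3, and a·π + -3 = 8 gives a = 11/π, so
    z(θ) = (11/π) θ − 3.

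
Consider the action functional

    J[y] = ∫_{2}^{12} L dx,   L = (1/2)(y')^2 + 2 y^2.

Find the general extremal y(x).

The Lagrangian is L = (1/2)(y')^2 + 2 y^2.
∂L/∂y = 4y.
∂L/∂y' = y'.
The Euler-Lagrange equation d/dx(∂L/∂y') − ∂L/∂y = 0 becomes:
    y'' - 4 y = 0
General solution: y(x) = A e^(2x) + B e^(-2x), where A and B are arbitrary constants fixed by the endpoint conditions.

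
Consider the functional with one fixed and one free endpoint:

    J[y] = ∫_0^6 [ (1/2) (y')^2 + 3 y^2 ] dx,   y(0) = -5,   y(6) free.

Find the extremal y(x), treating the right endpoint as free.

The Lagrangian L = (1/2) (y')^2 + 3 y^2 gives
    ∂L/∂y = 6 y,   ∂L/∂y' = y'.
Euler-Lagrange: y'' − 6 y = 0.
With k = sqrt(6), the general solution is
    y(x) = A cosh(sqrt(6) x) + B sinh(sqrt(6) x).
Fixed left endpoint y(0) = -5 ⇒ A = -5.
The right endpoint x = 6 is free, so the natural (transversality) condition is ∂L/∂y' |_{x=6} = 0, i.e. y'(6) = 0.
Compute y'(x) = A k sinh(k x) + B k cosh(k x), so
    y'(6) = A k sinh(k·6) + B k cosh(k·6) = 0
    ⇒ B = −A tanh(k·6) = 5 tanh(sqrt(6)·6).
Therefore the extremal is
    y(x) = −5 cosh(sqrt(6) x) + 5 tanh(sqrt(6)·6) sinh(sqrt(6) x).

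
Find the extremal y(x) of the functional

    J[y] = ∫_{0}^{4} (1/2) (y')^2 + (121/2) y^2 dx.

The Lagrangian is L = (1/2) (y')^2 + (121/2) y^2.
Compute ∂L/∂y = 121y, ∂L/∂y' = y'.
The Euler-Lagrange equation d/dx(∂L/∂y') − ∂L/∂y = 0 reduces to
    y'' − 121 y = 0.
Its general solution is
    y(x) = A e^(11x) + B e^(−11x),
with A, B fixed by the endpoint conditions.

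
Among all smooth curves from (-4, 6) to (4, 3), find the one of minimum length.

Arc-length functional: J[y] = ∫ sqrt(1 + (y')^2) dx.
Lagrangian L = sqrt(1 + (y')^2) has no explicit y dependence, so ∂L/∂y = 0 and the Euler-Lagrange equation gives
    d/dx( y' / sqrt(1 + (y')^2) ) = 0  ⇒  y' / sqrt(1 + (y')^2) = const.
Hence y' is constant, so y(x) is affine.
Fitting the endpoints (-4, 6) and (4, 3):
    slope m = (3 − 6) / (4 − (-4)) = -3/8,
    intercept c = 6 − m·(-4) = 9/2.
Extremal: y(x) = (-3/8) x + 9/2.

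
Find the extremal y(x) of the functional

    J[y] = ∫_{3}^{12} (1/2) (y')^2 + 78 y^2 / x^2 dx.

The Lagrangian is L = (1/2) (y')^2 + 78 y^2 / x^2.
Compute ∂L/∂y = 156y/x^2, ∂L/∂y' = y'.
The Euler-Lagrange equation d/dx(∂L/∂y') − ∂L/∂y = 0 reduces to
    y'' − 156/x^2 · y = 0  (x > 0).
Its general solution is
    y(x) = A x^13 + B x^(-12),
with A, B fixed by the endpoint conditions.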